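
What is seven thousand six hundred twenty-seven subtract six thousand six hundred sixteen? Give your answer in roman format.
Convert seven thousand six hundred twenty-seven (English words) → 7×1000 + 6×100 + 27 = 7627 (decimal)
Convert six thousand six hundred sixteen (English words) → 6×1000 + 6×100 + 16 = 6616 (decimal)
Compute 7627 - 6616 = 1011
Convert 1011 (decimal) → 1011 = 1000 + 10 + 1 → MXI (Roman numeral)
MXI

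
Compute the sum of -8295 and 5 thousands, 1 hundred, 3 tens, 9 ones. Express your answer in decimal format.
Convert 5 thousands, 1 hundred, 3 tens, 9 ones (place-value notation) → 5×1000 + 1×100 + 3×10 + 9 = 5139 (decimal)
Compute -8295 + 5139 = -3156
-3156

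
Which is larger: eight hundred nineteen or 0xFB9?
Convert eight hundred nineteen (English words) → 8×100 + 19 = 819 (decimal)
Convert 0xFB9 (hexadecimal) → 15×256 + 11×16 + 9 = 4025 (decimal)
Compare 819 vs 4025: larger = 4025
4025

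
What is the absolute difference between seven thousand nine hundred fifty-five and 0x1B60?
Convert seven thousand nine hundred fifty-five (English words) → 7×1000 + 9×100 + 55 = 7955 (decimal)
Convert 0x1B60 (hexadecimal) → 1×4096 + 11×256 + 6×16 = 7008 (decimal)
Compute |7955 - 7008| = 947
947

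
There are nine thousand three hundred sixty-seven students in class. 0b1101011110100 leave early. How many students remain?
Convert nine thousand three hundred sixty-seven (English words) → 9×1000 + 3×100 + 67 = 9367 (decimal)
Convert 0b1101011110100 (binary) → 4096 + 2048 + 512 + 128 + 64 + 32 + 16 + 4 = 6900 (decimal)
Compute 9367 - 6900 = 2467
2467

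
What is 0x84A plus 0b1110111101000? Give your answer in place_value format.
Convert 0x84A (hexadecimal) → 8×256 + 4×16 + 10 = 2122 (decimal)
Convert 0b1110111101000 (binary) → 4096 + 2048 + 1024 + 256 + 128 + 64 + 32 + 8 = 7656 (decimal)
Compute 2122 + 7656 = 9778
Convert 9778 (decimal) → 9778 = 9×1000 + 7×100 + 7×10 + 8 → 9 thousands, 7 hundreds, 7 tens, 8 ones (place-value notation)
9 thousands, 7 hundreds, 7 tens, 8 ones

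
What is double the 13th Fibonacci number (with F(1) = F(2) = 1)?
The 13th Fibonacci number (with F(1) = F(2) = 1): 1, 1, 2, 3, 5, 8, 13, 21, 34, 55, 89, 144, 233 → 233
Compute 233 × 2 = 466
466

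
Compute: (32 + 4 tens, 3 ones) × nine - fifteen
Convert 4 tens, 3 ones (place-value notation) → 4×10 + 3 = 43 (decimal)
Convert nine (English words) → 9 (decimal)
Convert fifteen (English words) → 15 (decimal)
Expression in decimal: (32 + 43) × 9 - 15
Parentheses first: 32 + 43 = 75
Multiply: 75 × 9 = 675
Subtract: 675 - 15 = 660
660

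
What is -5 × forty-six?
Convert forty-six (English words) → 46 (decimal)
Compute -5 × 46 = -230
-230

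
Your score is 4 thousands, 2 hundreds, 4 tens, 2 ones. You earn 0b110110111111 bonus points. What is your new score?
Convert 4 thousands, 2 hundreds, 4 tens, 2 ones (place-value notation) → 4×1000 + 2×100 + 4×10 + 2 = 4242 (decimal)
Convert 0b110110111111 (binary) → 2048 + 1024 + 256 + 128 + 32 + 16 + 8 + 4 + 2 + 1 = 3519 (decimal)
Compute 4242 + 3519 = 7761
7761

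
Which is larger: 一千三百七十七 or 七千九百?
Convert 一千三百七十七 (Chinese numeral) → 1×1000 + 3×100 + 7×10 + 7 = 1377 (decimal)
Convert 七千九百 (Chinese numeral) → 7×1000 + 9×100 = 7900 (decimal)
Compare 1377 vs 7900: larger = 7900
7900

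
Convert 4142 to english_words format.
Convert 4142 (decimal) → 4142 = 4×1000 + 1×100 + 42 → four thousand one hundred forty-two (English words)
four thousand one hundred forty-two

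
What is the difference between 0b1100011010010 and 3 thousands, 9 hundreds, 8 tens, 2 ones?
Convert 0b1100011010010 (binary) → 4096 + 2048 + 128 + 64 + 16 + 2 = 6354 (decimal)
Convert 3 thousands, 9 hundreds, 8 tens, 2 ones (place-value notation) → 3×1000 + 9×100 + 8×10 + 2 = 3982 (decimal)
Difference: |6354 - 3982| = 2372
2372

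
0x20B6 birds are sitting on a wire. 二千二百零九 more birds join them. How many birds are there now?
Convert 0x20B6 (hexadecimal) → 2×4096 + 11×16 + 6 = 8374 (decimal)
Convert 二千二百零九 (Chinese numeral) → 2×1000 + 2×100 + 9 = 2209 (decimal)
Compute 8374 + 2209 = 10583
10583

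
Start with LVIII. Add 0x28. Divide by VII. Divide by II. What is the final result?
Convert LVIII (Roman numeral) → 50 + 5 + 1 + 1 + 1 = 58 (decimal)
Start: 58
Convert 0x28 (hexadecimal) → 2×16 + 8 = 40 (decimal)
58 + 40 = 98
Convert VII (Roman numeral) → 5 + 1 + 1 = 7 (decimal)
98 ÷ 7 = 14
Convert II (Roman numeral) → 1 + 1 = 2 (decimal)
14 ÷ 2 = 7
7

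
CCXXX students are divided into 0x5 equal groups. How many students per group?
Convert CCXXX (Roman numeral) → 100 + 100 + 10 + 10 + 10 = 230 (decimal)
Convert 0x5 (hexadecimal) → 5 (decimal)
Compute 230 ÷ 5 = 46
46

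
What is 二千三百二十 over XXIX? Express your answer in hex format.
Convert 二千三百二十 (Chinese numeral) → 2×1000 + 3×100 + 2×10 = 2320 (decimal)
Convert XXIX (Roman numeral) → 10 + 10 + 9 = 29 (decimal)
Compute 2320 ÷ 29 = 80
Convert 80 (decimal) → 80 = 5×16 → 0x50 (hexadecimal)
0x50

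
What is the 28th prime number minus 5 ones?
The 28th prime number = 107
Convert 5 ones (place-value notation) → 5 (decimal)
Compute 107 - 5 = 102
102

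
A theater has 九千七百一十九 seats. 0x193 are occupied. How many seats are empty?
Convert 九千七百一十九 (Chinese numeral) → 9×1000 + 7×100 + 1×10 + 9 = 9719 (decimal)
Convert 0x193 (hexadecimal) → 1×256 + 9×16 + 3 = 403 (decimal)
Compute 9719 - 403 = 9316
9316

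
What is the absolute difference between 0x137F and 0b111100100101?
Convert 0x137F (hexadecimal) → 1×4096 + 3×256 + 7×16 + 15 = 4991 (decimal)
Convert 0b111100100101 (binary) → 2048 + 1024 + 512 + 256 + 32 + 4 + 1 = 3877 (decimal)
Compute |4991 - 3877| = 1114
1114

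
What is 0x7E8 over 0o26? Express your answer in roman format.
Convert 0x7E8 (hexadecimal) → 7×256 + 14×16 + 8 = 2024 (decimal)
Convert 0o26 (octal) → 2×8 + 6 = 22 (decimal)
Compute 2024 ÷ 22 = 92
Convert 92 (decimal) → 92 = 90 + 1 + 1 → XCII (Roman numeral)
XCII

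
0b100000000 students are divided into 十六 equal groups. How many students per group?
Convert 0b100000000 (binary) → 256 (decimal)
Convert 十六 (Chinese numeral) → 1×10 + 6 = 16 (decimal)
Compute 256 ÷ 16 = 16
16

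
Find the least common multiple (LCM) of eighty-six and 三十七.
Convert eighty-six (English words) → 86 (decimal)
Convert 三十七 (Chinese numeral) → 3×10 + 7 = 37 (decimal)
Compute lcm(86, 37) = 3182
3182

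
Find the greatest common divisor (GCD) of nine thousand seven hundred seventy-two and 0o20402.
Convert nine thousand seven hundred seventy-two (English words) → 9×1000 + 7×100 + 72 = 9772 (decimal)
Convert 0o20402 (octal) → 2×4096 + 4×64 + 2 = 8450 (decimal)
Compute gcd(9772, 8450) = 2
2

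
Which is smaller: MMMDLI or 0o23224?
Convert MMMDLI (Roman numeral) → 1000 + 1000 + 1000 + 500 + 50 + 1 = 3551 (decimal)
Convert 0o23224 (octal) → 2×4096 + 3×512 + 2×64 + 2×8 + 4 = 9876 (decimal)
Compare 3551 vs 9876: smaller = 3551
3551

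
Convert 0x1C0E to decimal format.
Convert 0x1C0E (hexadecimal) → 1×4096 + 12×256 + 14 = 7182 (decimal)
7182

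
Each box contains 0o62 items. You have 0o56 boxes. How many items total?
Convert 0o62 (octal) → 6×8 + 2 = 50 (decimal)
Convert 0o56 (octal) → 5×8 + 6 = 46 (decimal)
Compute 50 × 46 = 2300
2300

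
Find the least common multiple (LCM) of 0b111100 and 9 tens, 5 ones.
Convert 0b111100 (binary) → 32 + 16 + 8 + 4 = 60 (decimal)
Convert 9 tens, 5 ones (place-value notation) → 9×10 + 5 = 95 (decimal)
Compute lcm(60, 95) = 1140
1140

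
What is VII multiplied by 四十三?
Convert VII (Roman numeral) → 5 + 1 + 1 = 7 (decimal)
Convert 四十三 (Chinese numeral) → 4×10 + 3 = 43 (decimal)
Compute 7 × 43 = 301
301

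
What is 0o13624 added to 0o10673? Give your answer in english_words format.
Convert 0o13624 (octal) → 1×4096 + 3×512 + 6×64 + 2×8 + 4 = 6036 (decimal)
Convert 0o10673 (octal) → 1×4096 + 6×64 + 7×8 + 3 = 4539 (decimal)
Compute 6036 + 4539 = 10575
Convert 10575 (decimal) → 10575 = 10×1000 + 5×100 + 75 → ten thousand five hundred seventy-five (English words)
ten thousand five hundred seventy-five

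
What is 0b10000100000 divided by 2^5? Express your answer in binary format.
Convert 0b10000100000 (binary) → 1024 + 32 = 1056 (decimal)
Convert 2^5 (power) → 32 (decimal)
Compute 1056 ÷ 32 = 33
Convert 33 (decimal) → 33 = 32 + 1 → 0b100001 (binary)
0b100001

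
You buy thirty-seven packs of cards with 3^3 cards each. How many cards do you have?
Convert 3^3 (power) → 27 (decimal)
Convert thirty-seven (English words) → 37 (decimal)
Compute 27 × 37 = 999
999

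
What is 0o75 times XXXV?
Convert 0o75 (octal) → 7×8 + 5 = 61 (decimal)
Convert XXXV (Roman numeral) → 10 + 10 + 10 + 5 = 35 (decimal)
Compute 61 × 35 = 2135
2135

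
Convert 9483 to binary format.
Convert 9483 (decimal) → 9483 = 8192 + 1024 + 256 + 8 + 2 + 1 → 0b10010100001011 (binary)
0b10010100001011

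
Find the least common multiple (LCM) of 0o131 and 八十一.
Convert 0o131 (octal) → 1×64 + 3×8 + 1 = 89 (decimal)
Convert 八十一 (Chinese numeral) → 8×10 + 1 = 81 (decimal)
Compute lcm(89, 81) = 7209
7209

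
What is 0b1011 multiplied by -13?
Convert 0b1011 (binary) → 8 + 2 + 1 = 11 (decimal)
Compute 11 × -13 = -143
-143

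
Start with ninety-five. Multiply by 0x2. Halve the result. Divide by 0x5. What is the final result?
Convert ninety-five (English words) → 95 (decimal)
Start: 95
Convert 0x2 (hexadecimal) → 2 (decimal)
95 × 2 = 190
190 ÷ 2 = 95
Convert 0x5 (hexadecimal) → 5 (decimal)
95 ÷ 5 = 19
19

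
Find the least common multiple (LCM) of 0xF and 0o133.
Convert 0xF (hexadecimal) → 15 (decimal)
Convert 0o133 (octal) → 1×64 + 3×8 + 3 = 91 (decimal)
Compute lcm(15, 91) = 1365
1365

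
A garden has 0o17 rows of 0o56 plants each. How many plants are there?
Convert 0o56 (octal) → 5×8 + 6 = 46 (decimal)
Convert 0o17 (octal) → 1×8 + 7 = 15 (decimal)
Compute 46 × 15 = 690
690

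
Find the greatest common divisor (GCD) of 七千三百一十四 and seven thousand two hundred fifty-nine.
Convert 七千三百一十四 (Chinese numeral) → 7×1000 + 3×100 + 1×10 + 4 = 7314 (decimal)
Convert seven thousand two hundred fifty-nine (English words) → 7×1000 + 2×100 + 59 = 7259 (decimal)
Compute gcd(7314, 7259) = 1
1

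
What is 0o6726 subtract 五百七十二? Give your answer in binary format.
Convert 0o6726 (octal) → 6×512 + 7×64 + 2×8 + 6 = 3542 (decimal)
Convert 五百七十二 (Chinese numeral) → 5×100 + 7×10 + 2 = 572 (decimal)
Compute 3542 - 572 = 2970
Convert 2970 (decimal) → 2970 = 2048 + 512 + 256 + 128 + 16 + 8 + 2 → 0b101110011010 (binary)
0b101110011010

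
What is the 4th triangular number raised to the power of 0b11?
Convert the 4th triangular number (triangular index) → 4×5/2 = 10 (decimal)
Convert 0b11 (binary) → 2 + 1 = 3 (decimal)
Compute 10 ^ 3 = 1000
1000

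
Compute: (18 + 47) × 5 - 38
Parentheses first: 18 + 47 = 65
Multiply: 65 × 5 = 325
Subtract: 325 - 38 = 287
287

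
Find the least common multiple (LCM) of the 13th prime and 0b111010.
Convert the 13th prime (prime index) → 41 (decimal)
Convert 0b111010 (binary) → 32 + 16 + 8 + 2 = 58 (decimal)
Compute lcm(41, 58) = 2378
2378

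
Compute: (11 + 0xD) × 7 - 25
Convert 0xD (hexadecimal) → 13 (decimal)
Expression in decimal: (11 + 13) × 7 - 25
Parentheses first: 11 + 13 = 24
Multiply: 24 × 7 = 168
Subtract: 168 - 25 = 143
143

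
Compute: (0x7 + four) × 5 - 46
Convert 0x7 (hexadecimal) → 7 (decimal)
Convert four (English words) → 4 (decimal)
Expression in decimal: (7 + 4) × 5 - 46
Parentheses first: 7 + 4 = 11
Multiply: 11 × 5 = 55
Subtract: 55 - 46 = 9
9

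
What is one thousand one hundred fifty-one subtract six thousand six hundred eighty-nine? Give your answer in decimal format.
Convert one thousand one hundred fifty-one (English words) → 1×1000 + 1×100 + 51 = 1151 (decimal)
Convert six thousand six hundred eighty-nine (English words) → 6×1000 + 6×100 + 89 = 6689 (decimal)
Compute 1151 - 6689 = -5538
-5538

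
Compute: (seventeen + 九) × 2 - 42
Convert seventeen (English words) → 17 (decimal)
Convert 九 (Chinese numeral) → 9 (decimal)
Expression in decimal: (17 + 9) × 2 - 42
Parentheses first: 17 + 9 = 26
Multiply: 26 × 2 = 52
Subtract: 52 - 42 = 10
10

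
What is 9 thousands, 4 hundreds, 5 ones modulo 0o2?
Convert 9 thousands, 4 hundreds, 5 ones (place-value notation) → 9×1000 + 4×100 + 5 = 9405 (decimal)
Convert 0o2 (octal) → 2 (decimal)
Compute 9405 mod 2 = 1
1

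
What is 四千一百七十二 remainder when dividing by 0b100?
Convert 四千一百七十二 (Chinese numeral) → 4×1000 + 1×100 + 7×10 + 2 = 4172 (decimal)
Convert 0b100 (binary) → 4 (decimal)
Compute 4172 mod 4 = 0
0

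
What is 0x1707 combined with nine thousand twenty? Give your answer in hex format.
Convert 0x1707 (hexadecimal) → 1×4096 + 7×256 + 7 = 5895 (decimal)
Convert nine thousand twenty (English words) → 9×1000 + 20 = 9020 (decimal)
Compute 5895 + 9020 = 14915
Convert 14915 (decimal) → 14915 = 3×4096 + 10×256 + 4×16 + 3 → 0x3A43 (hexadecimal)
0x3A43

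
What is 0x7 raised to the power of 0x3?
Convert 0x7 (hexadecimal) → 7 (decimal)
Convert 0x3 (hexadecimal) → 3 (decimal)
Compute 7 ^ 3 = 343
343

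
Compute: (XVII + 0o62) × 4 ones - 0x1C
Convert XVII (Roman numeral) → 10 + 5 + 1 + 1 = 17 (decimal)
Convert 0o62 (octal) → 6×8 + 2 = 50 (decimal)
Convert 4 ones (place-value notation) → 4 (decimal)
Convert 0x1C (hexadecimal) → 1×16 + 12 = 28 (decimal)
Expression in decimal: (17 + 50) × 4 - 28
Parentheses first: 17 + 50 = 67
Multiply: 67 × 4 = 268
Subtract: 268 - 28 = 240
240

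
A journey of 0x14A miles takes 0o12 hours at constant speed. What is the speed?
Convert 0x14A (hexadecimal) → 1×256 + 4×16 + 10 = 330 (decimal)
Convert 0o12 (octal) → 1×8 + 2 = 10 (decimal)
Compute 330 ÷ 10 = 33
33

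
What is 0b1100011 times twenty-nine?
Convert 0b1100011 (binary) → 64 + 32 + 2 + 1 = 99 (decimal)
Convert twenty-nine (English words) → 29 (decimal)
Compute 99 × 29 = 2871
2871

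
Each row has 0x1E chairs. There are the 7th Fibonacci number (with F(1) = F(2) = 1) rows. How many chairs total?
Convert 0x1E (hexadecimal) → 1×16 + 14 = 30 (decimal)
Convert the 7th Fibonacci number (with F(1) = F(2) = 1) (Fibonacci index) → 1, 1, 2, 3, 5, 8, 13 → 13 (decimal)
Compute 30 × 13 = 390
390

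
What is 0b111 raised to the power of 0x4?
Convert 0b111 (binary) → 4 + 2 + 1 = 7 (decimal)
Convert 0x4 (hexadecimal) → 4 (decimal)
Compute 7 ^ 4 = 2401
2401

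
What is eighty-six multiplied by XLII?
Convert eighty-six (English words) → 86 (decimal)
Convert XLII (Roman numeral) → 40 + 1 + 1 = 42 (decimal)
Compute 86 × 42 = 3612
3612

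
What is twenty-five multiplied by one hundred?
Convert twenty-five (English words) → 25 (decimal)
Convert one hundred (English words) → 1×100 = 100 (decimal)
Compute 25 × 100 = 2500
2500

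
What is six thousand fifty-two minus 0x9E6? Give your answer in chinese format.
Convert six thousand fifty-two (English words) → 6×1000 + 52 = 6052 (decimal)
Convert 0x9E6 (hexadecimal) → 9×256 + 14×16 + 6 = 2534 (decimal)
Compute 6052 - 2534 = 3518
Convert 3518 (decimal) → 3518 = 3×1000 + 5×100 + 1×10 + 8 → 三千五百一十八 (Chinese numeral)
三千五百一十八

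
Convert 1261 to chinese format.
Convert 1261 (decimal) → 1261 = 1×1000 + 2×100 + 6×10 + 1 → 一千二百六十一 (Chinese numeral)
一千二百六十一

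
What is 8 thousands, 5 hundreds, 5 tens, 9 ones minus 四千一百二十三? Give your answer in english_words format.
Convert 8 thousands, 5 hundreds, 5 tens, 9 ones (place-value notation) → 8×1000 + 5×100 + 5×10 + 9 = 8559 (decimal)
Convert 四千一百二十三 (Chinese numeral) → 4×1000 + 1×100 + 2×10 + 3 = 4123 (decimal)
Compute 8559 - 4123 = 4436
Convert 4436 (decimal) → 4436 = 4×1000 + 4×100 + 36 → four thousand four hundred thirty-six (English words)
four thousand four hundred thirty-six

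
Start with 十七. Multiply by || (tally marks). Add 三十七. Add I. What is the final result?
Convert 十七 (Chinese numeral) → 1×10 + 7 = 17 (decimal)
Start: 17
Convert || (tally marks) → 2 (decimal)
17 × 2 = 34
Convert 三十七 (Chinese numeral) → 3×10 + 7 = 37 (decimal)
34 + 37 = 71
Convert I (Roman numeral) → 1 (decimal)
71 + 1 = 72
72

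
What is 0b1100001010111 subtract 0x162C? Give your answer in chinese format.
Convert 0b1100001010111 (binary) → 4096 + 2048 + 64 + 16 + 4 + 2 + 1 = 6231 (decimal)
Convert 0x162C (hexadecimal) → 1×4096 + 6×256 + 2×16 + 12 = 5676 (decimal)
Compute 6231 - 5676 = 555
Convert 555 (decimal) → 555 = 5×100 + 5×10 + 5 → 五百五十五 (Chinese numeral)
五百五十五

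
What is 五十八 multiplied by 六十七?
Convert 五十八 (Chinese numeral) → 5×10 + 8 = 58 (decimal)
Convert 六十七 (Chinese numeral) → 6×10 + 7 = 67 (decimal)
Compute 58 × 67 = 3886
3886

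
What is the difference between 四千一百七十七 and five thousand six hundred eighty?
Convert 四千一百七十七 (Chinese numeral) → 4×1000 + 1×100 + 7×10 + 7 = 4177 (decimal)
Convert five thousand six hundred eighty (English words) → 5×1000 + 6×100 + 80 = 5680 (decimal)
Difference: |4177 - 5680| = 1503
1503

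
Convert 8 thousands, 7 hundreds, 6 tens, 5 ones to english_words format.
Convert 8 thousands, 7 hundreds, 6 tens, 5 ones (place-value notation) → 8×1000 + 7×100 + 6×10 + 5 = 8765 (decimal)
Convert 8765 (decimal) → 8765 = 8×1000 + 7×100 + 65 → eight thousand seven hundred sixty-five (English words)
eight thousand seven hundred sixty-five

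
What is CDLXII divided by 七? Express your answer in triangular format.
Convert CDLXII (Roman numeral) → 400 + 50 + 10 + 1 + 1 = 462 (decimal)
Convert 七 (Chinese numeral) → 7 (decimal)
Compute 462 ÷ 7 = 66
Convert 66 (decimal) → 66 = 11×12/2 → the 11th triangular number (triangular index)
the 11th triangular number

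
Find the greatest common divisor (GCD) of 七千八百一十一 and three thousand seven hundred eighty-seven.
Convert 七千八百一十一 (Chinese numeral) → 7×1000 + 8×100 + 1×10 + 1 = 7811 (decimal)
Convert three thousand seven hundred eighty-seven (English words) → 3×1000 + 7×100 + 87 = 3787 (decimal)
Compute gcd(7811, 3787) = 1
1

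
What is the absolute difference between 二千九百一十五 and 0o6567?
Convert 二千九百一十五 (Chinese numeral) → 2×1000 + 9×100 + 1×10 + 5 = 2915 (decimal)
Convert 0o6567 (octal) → 6×512 + 5×64 + 6×8 + 7 = 3447 (decimal)
Compute |2915 - 3447| = 532
532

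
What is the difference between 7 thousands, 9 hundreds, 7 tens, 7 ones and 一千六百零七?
Convert 7 thousands, 9 hundreds, 7 tens, 7 ones (place-value notation) → 7×1000 + 9×100 + 7×10 + 7 = 7977 (decimal)
Convert 一千六百零七 (Chinese numeral) → 1×1000 + 6×100 + 7 = 1607 (decimal)
Difference: |7977 - 1607| = 6370
6370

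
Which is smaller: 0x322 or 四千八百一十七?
Convert 0x322 (hexadecimal) → 3×256 + 2×16 + 2 = 802 (decimal)
Convert 四千八百一十七 (Chinese numeral) → 4×1000 + 8×100 + 1×10 + 7 = 4817 (decimal)
Compare 802 vs 4817: smaller = 802
802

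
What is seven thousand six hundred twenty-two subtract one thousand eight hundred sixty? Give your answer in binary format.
Convert seven thousand six hundred twenty-two (English words) → 7×1000 + 6×100 + 22 = 7622 (decimal)
Convert one thousand eight hundred sixty (English words) → 1×1000 + 8×100 + 60 = 1860 (decimal)
Compute 7622 - 1860 = 5762
Convert 5762 (decimal) → 5762 = 4096 + 1024 + 512 + 128 + 2 → 0b1011010000010 (binary)
0b1011010000010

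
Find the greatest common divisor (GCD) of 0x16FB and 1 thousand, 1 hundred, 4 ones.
Convert 0x16FB (hexadecimal) → 1×4096 + 6×256 + 15×16 + 11 = 5883 (decimal)
Convert 1 thousand, 1 hundred, 4 ones (place-value notation) → 1×1000 + 1×100 + 4 = 1104 (decimal)
Compute gcd(5883, 1104) = 3
3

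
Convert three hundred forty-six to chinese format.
Convert three hundred forty-six (English words) → 3×100 + 46 = 346 (decimal)
Convert 346 (decimal) → 346 = 3×100 + 4×10 + 6 → 三百四十六 (Chinese numeral)
三百四十六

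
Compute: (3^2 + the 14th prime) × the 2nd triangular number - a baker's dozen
Convert 3^2 (power) → 9 (decimal)
Convert the 14th prime (prime index) → 43 (decimal)
Convert the 2nd triangular number (triangular index) → 2×3/2 = 3 (decimal)
Convert a baker's dozen (colloquial) → 13 (decimal)
Expression in decimal: (9 + 43) × 3 - 13
Parentheses first: 9 + 43 = 52
Multiply: 52 × 3 = 156
Subtract: 156 - 13 = 143
143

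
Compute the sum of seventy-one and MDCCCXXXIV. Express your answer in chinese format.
Convert seventy-one (English words) → 71 (decimal)
Convert MDCCCXXXIV (Roman numeral) → 1000 + 500 + 100 + 100 + 100 + 10 + 10 + 10 + 4 = 1834 (decimal)
Compute 71 + 1834 = 1905
Convert 1905 (decimal) → 1905 = 1×1000 + 9×100 + 5 → 一千九百零五 (Chinese numeral)
一千九百零五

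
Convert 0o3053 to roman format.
Convert 0o3053 (octal) → 3×512 + 5×8 + 3 = 1579 (decimal)
Convert 1579 (decimal) → 1579 = 1000 + 500 + 50 + 10 + 10 + 9 → MDLXXIX (Roman numeral)
MDLXXIX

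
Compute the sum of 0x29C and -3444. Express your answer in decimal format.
Convert 0x29C (hexadecimal) → 2×256 + 9×16 + 12 = 668 (decimal)
Compute 668 + -3444 = -2776
-2776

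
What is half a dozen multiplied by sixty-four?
Convert half a dozen (colloquial) → 6 (decimal)
Convert sixty-four (English words) → 64 (decimal)
Compute 6 × 64 = 384
384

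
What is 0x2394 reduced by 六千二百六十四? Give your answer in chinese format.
Convert 0x2394 (hexadecimal) → 2×4096 + 3×256 + 9×16 + 4 = 9108 (decimal)
Convert 六千二百六十四 (Chinese numeral) → 6×1000 + 2×100 + 6×10 + 4 = 6264 (decimal)
Compute 9108 - 6264 = 2844
Convert 2844 (decimal) → 2844 = 2×1000 + 8×100 + 4×10 + 4 → 二千八百四十四 (Chinese numeral)
二千八百四十四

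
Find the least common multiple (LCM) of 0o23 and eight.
Convert 0o23 (octal) → 2×8 + 3 = 19 (decimal)
Convert eight (English words) → 8 (decimal)
Compute lcm(19, 8) = 152
152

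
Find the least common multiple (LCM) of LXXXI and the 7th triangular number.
Convert LXXXI (Roman numeral) → 50 + 10 + 10 + 10 + 1 = 81 (decimal)
Convert the 7th triangular number (triangular index) → 7×8/2 = 28 (decimal)
Compute lcm(81, 28) = 2268
2268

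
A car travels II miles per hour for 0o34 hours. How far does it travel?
Convert II (Roman numeral) → 1 + 1 = 2 (decimal)
Convert 0o34 (octal) → 3×8 + 4 = 28 (decimal)
Compute 2 × 28 = 56
56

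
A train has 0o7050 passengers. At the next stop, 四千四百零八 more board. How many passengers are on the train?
Convert 0o7050 (octal) → 7×512 + 5×8 = 3624 (decimal)
Convert 四千四百零八 (Chinese numeral) → 4×1000 + 4×100 + 8 = 4408 (decimal)
Compute 3624 + 4408 = 8032
8032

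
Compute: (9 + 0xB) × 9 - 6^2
Convert 0xB (hexadecimal) → 11 (decimal)
Convert 6^2 (power) → 36 (decimal)
Expression in decimal: (9 + 11) × 9 - 36
Parentheses first: 9 + 11 = 20
Multiply: 20 × 9 = 180
Subtract: 180 - 36 = 144
144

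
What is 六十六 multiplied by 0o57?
Convert 六十六 (Chinese numeral) → 6×10 + 6 = 66 (decimal)
Convert 0o57 (octal) → 5×8 + 7 = 47 (decimal)
Compute 66 × 47 = 3102
3102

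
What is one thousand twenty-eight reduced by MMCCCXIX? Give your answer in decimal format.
Convert one thousand twenty-eight (English words) → 1×1000 + 28 = 1028 (decimal)
Convert MMCCCXIX (Roman numeral) → 1000 + 1000 + 100 + 100 + 100 + 10 + 9 = 2319 (decimal)
Compute 1028 - 2319 = -1291
-1291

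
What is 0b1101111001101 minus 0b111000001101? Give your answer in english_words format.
Convert 0b1101111001101 (binary) → 4096 + 2048 + 512 + 256 + 128 + 64 + 8 + 4 + 1 = 7117 (decimal)
Convert 0b111000001101 (binary) → 2048 + 1024 + 512 + 8 + 4 + 1 = 3597 (decimal)
Compute 7117 - 3597 = 3520
Convert 3520 (decimal) → 3520 = 3×1000 + 5×100 + 20 → three thousand five hundred twenty (English words)
three thousand five hundred twenty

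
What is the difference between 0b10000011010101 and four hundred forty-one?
Convert 0b10000011010101 (binary) → 8192 + 128 + 64 + 16 + 4 + 1 = 8405 (decimal)
Convert four hundred forty-one (English words) → 4×100 + 41 = 441 (decimal)
Difference: |8405 - 441| = 7964
7964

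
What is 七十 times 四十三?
Convert 七十 (Chinese numeral) → 7×10 = 70 (decimal)
Convert 四十三 (Chinese numeral) → 4×10 + 3 = 43 (decimal)
Compute 70 × 43 = 3010
3010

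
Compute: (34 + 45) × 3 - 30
Parentheses first: 34 + 45 = 79
Multiply: 79 × 3 = 237
Subtract: 237 - 30 = 207
207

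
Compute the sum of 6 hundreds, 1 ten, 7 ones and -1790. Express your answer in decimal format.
Convert 6 hundreds, 1 ten, 7 ones (place-value notation) → 6×100 + 1×10 + 7 = 617 (decimal)
Compute 617 + -1790 = -1173
-1173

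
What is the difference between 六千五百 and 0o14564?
Convert 六千五百 (Chinese numeral) → 6×1000 + 5×100 = 6500 (decimal)
Convert 0o14564 (octal) → 1×4096 + 4×512 + 5×64 + 6×8 + 4 = 6516 (decimal)
Difference: |6500 - 6516| = 16
16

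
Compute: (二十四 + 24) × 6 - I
Convert 二十四 (Chinese numeral) → 2×10 + 4 = 24 (decimal)
Convert I (Roman numeral) → 1 (decimal)
Expression in decimal: (24 + 24) × 6 - 1
Parentheses first: 24 + 24 = 48
Multiply: 48 × 6 = 288
Subtract: 288 - 1 = 287
287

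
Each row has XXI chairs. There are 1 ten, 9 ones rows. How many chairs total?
Convert XXI (Roman numeral) → 10 + 10 + 1 = 21 (decimal)
Convert 1 ten, 9 ones (place-value notation) → 1×10 + 9 = 19 (decimal)
Compute 21 × 19 = 399
399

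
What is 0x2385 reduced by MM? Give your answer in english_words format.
Convert 0x2385 (hexadecimal) → 2×4096 + 3×256 + 8×16 + 5 = 9093 (decimal)
Convert MM (Roman numeral) → 1000 + 1000 = 2000 (decimal)
Compute 9093 - 2000 = 7093
Convert 7093 (decimal) → 7093 = 7×1000 + 93 → seven thousand ninety-three (English words)
seven thousand ninety-three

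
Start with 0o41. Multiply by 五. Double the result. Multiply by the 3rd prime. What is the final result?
Convert 0o41 (octal) → 4×8 + 1 = 33 (decimal)
Start: 33
Convert 五 (Chinese numeral) → 5 (decimal)
33 × 5 = 165
165 × 2 = 330
Convert the 3rd prime (prime index) → 5 (decimal)
330 × 5 = 1650
1650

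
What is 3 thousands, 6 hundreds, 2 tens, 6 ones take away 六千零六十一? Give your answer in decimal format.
Convert 3 thousands, 6 hundreds, 2 tens, 6 ones (place-value notation) → 3×1000 + 6×100 + 2×10 + 6 = 3626 (decimal)
Convert 六千零六十一 (Chinese numeral) → 6×1000 + 6×10 + 1 = 6061 (decimal)
Compute 3626 - 6061 = -2435
-2435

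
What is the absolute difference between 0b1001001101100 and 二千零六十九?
Convert 0b1001001101100 (binary) → 4096 + 512 + 64 + 32 + 8 + 4 = 4716 (decimal)
Convert 二千零六十九 (Chinese numeral) → 2×1000 + 6×10 + 9 = 2069 (decimal)
Compute |4716 - 2069| = 2647
2647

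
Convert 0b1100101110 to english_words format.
Convert 0b1100101110 (binary) → 512 + 256 + 32 + 8 + 4 + 2 = 814 (decimal)
Convert 814 (decimal) → 814 = 8×100 + 14 → eight hundred fourteen (English words)
eight hundred fourteen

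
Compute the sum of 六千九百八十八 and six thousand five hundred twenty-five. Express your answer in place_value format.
Convert 六千九百八十八 (Chinese numeral) → 6×1000 + 9×100 + 8×10 + 8 = 6988 (decimal)
Convert six thousand five hundred twenty-five (English words) → 6×1000 + 5×100 + 25 = 6525 (decimal)
Compute 6988 + 6525 = 13513
Convert 13513 (decimal) → 13513 = 13×1000 + 5×100 + 1×10 + 3 → 13 thousands, 5 hundreds, 1 ten, 3 ones (place-value notation)
13 thousands, 5 hundreds, 1 ten, 3 ones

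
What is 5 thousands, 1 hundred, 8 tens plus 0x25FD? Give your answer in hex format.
Convert 5 thousands, 1 hundred, 8 tens (place-value notation) → 5×1000 + 1×100 + 8×10 = 5180 (decimal)
Convert 0x25FD (hexadecimal) → 2×4096 + 5×256 + 15×16 + 13 = 9725 (decimal)
Compute 5180 + 9725 = 14905
Convert 14905 (decimal) → 14905 = 3×4096 + 10×256 + 3×16 + 9 → 0x3A39 (hexadecimal)
0x3A39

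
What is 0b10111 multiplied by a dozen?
Convert 0b10111 (binary) → 16 + 4 + 2 + 1 = 23 (decimal)
Convert a dozen (colloquial) → 12 (decimal)
Compute 23 × 12 = 276
276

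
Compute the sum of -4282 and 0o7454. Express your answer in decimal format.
Convert 0o7454 (octal) → 7×512 + 4×64 + 5×8 + 4 = 3884 (decimal)
Compute -4282 + 3884 = -398
-398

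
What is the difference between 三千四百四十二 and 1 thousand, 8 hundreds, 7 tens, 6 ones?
Convert 三千四百四十二 (Chinese numeral) → 3×1000 + 4×100 + 4×10 + 2 = 3442 (decimal)
Convert 1 thousand, 8 hundreds, 7 tens, 6 ones (place-value notation) → 1×1000 + 8×100 + 7×10 + 6 = 1876 (decimal)
Difference: |3442 - 1876| = 1566
1566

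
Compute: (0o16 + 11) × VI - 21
Convert 0o16 (octal) → 1×8 + 6 = 14 (decimal)
Convert VI (Roman numeral) → 5 + 1 = 6 (decimal)
Expression in decimal: (14 + 11) × 6 - 21
Parentheses first: 14 + 11 = 25
Multiply: 25 × 6 = 150
Subtract: 150 - 21 = 129
129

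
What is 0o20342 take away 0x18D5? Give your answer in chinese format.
Convert 0o20342 (octal) → 2×4096 + 3×64 + 4×8 + 2 = 8418 (decimal)
Convert 0x18D5 (hexadecimal) → 1×4096 + 8×256 + 13×16 + 5 = 6357 (decimal)
Compute 8418 - 6357 = 2061
Convert 2061 (decimal) → 2061 = 2×1000 + 6×10 + 1 → 二千零六十一 (Chinese numeral)
二千零六十一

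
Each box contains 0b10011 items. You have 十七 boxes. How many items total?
Convert 0b10011 (binary) → 16 + 2 + 1 = 19 (decimal)
Convert 十七 (Chinese numeral) → 1×10 + 7 = 17 (decimal)
Compute 19 × 17 = 323
323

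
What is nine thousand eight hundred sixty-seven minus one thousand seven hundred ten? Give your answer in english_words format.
Convert nine thousand eight hundred sixty-seven (English words) → 9×1000 + 8×100 + 67 = 9867 (decimal)
Convert one thousand seven hundred ten (English words) → 1×1000 + 7×100 + 10 = 1710 (decimal)
Compute 9867 - 1710 = 8157
Convert 8157 (decimal) → 8157 = 8×1000 + 1×100 + 57 → eight thousand one hundred fifty-seven (English words)
eight thousand one hundred fifty-seven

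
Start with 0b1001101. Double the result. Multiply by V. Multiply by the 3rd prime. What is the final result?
Convert 0b1001101 (binary) → 64 + 8 + 4 + 1 = 77 (decimal)
Start: 77
77 × 2 = 154
Convert V (Roman numeral) → 5 (decimal)
154 × 5 = 770
Convert the 3rd prime (prime index) → 5 (decimal)
770 × 5 = 3850
3850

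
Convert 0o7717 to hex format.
Convert 0o7717 (octal) → 7×512 + 7×64 + 1×8 + 7 = 4047 (decimal)
Convert 4047 (decimal) → 4047 = 15×256 + 12×16 + 15 → 0xFCF (hexadecimal)
0xFCF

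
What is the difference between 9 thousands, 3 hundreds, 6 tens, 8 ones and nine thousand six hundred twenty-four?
Convert 9 thousands, 3 hundreds, 6 tens, 8 ones (place-value notation) → 9×1000 + 3×100 + 6×10 + 8 = 9368 (decimal)
Convert nine thousand six hundred twenty-four (English words) → 9×1000 + 6×100 + 24 = 9624 (decimal)
Difference: |9368 - 9624| = 256
256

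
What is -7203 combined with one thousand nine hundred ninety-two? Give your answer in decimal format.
Convert one thousand nine hundred ninety-two (English words) → 1×1000 + 9×100 + 92 = 1992 (decimal)
Compute -7203 + 1992 = -5211
-5211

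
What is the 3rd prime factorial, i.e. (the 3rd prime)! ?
Convert the 3rd prime (prime index) → 5 (decimal)
Compute 5! = 120
120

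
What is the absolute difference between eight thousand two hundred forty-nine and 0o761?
Convert eight thousand two hundred forty-nine (English words) → 8×1000 + 2×100 + 49 = 8249 (decimal)
Convert 0o761 (octal) → 7×64 + 6×8 + 1 = 497 (decimal)
Compute |8249 - 497| = 7752
7752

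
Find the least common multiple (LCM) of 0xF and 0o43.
Convert 0xF (hexadecimal) → 15 (decimal)
Convert 0o43 (octal) → 4×8 + 3 = 35 (decimal)
Compute lcm(15, 35) = 105
105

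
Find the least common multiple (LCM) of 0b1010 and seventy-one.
Convert 0b1010 (binary) → 8 + 2 = 10 (decimal)
Convert seventy-one (English words) → 71 (decimal)
Compute lcm(10, 71) = 710
710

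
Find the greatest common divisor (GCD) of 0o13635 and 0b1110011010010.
Convert 0o13635 (octal) → 1×4096 + 3×512 + 6×64 + 3×8 + 5 = 6045 (decimal)
Convert 0b1110011010010 (binary) → 4096 + 2048 + 1024 + 128 + 64 + 16 + 2 = 7378 (decimal)
Compute gcd(6045, 7378) = 31
31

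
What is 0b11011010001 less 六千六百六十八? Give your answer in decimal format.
Convert 0b11011010001 (binary) → 1024 + 512 + 128 + 64 + 16 + 1 = 1745 (decimal)
Convert 六千六百六十八 (Chinese numeral) → 6×1000 + 6×100 + 6×10 + 8 = 6668 (decimal)
Compute 1745 - 6668 = -4923
-4923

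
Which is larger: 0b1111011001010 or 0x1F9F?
Convert 0b1111011001010 (binary) → 4096 + 2048 + 1024 + 512 + 128 + 64 + 8 + 2 = 7882 (decimal)
Convert 0x1F9F (hexadecimal) → 1×4096 + 15×256 + 9×16 + 15 = 8095 (decimal)
Compare 7882 vs 8095: larger = 8095
8095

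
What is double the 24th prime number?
The 24th prime number = 89
Compute 89 × 2 = 178
178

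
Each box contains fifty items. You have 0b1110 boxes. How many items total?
Convert fifty (English words) → 50 (decimal)
Convert 0b1110 (binary) → 8 + 4 + 2 = 14 (decimal)
Compute 50 × 14 = 700
700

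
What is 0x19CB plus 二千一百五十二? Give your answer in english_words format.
Convert 0x19CB (hexadecimal) → 1×4096 + 9×256 + 12×16 + 11 = 6603 (decimal)
Convert 二千一百五十二 (Chinese numeral) → 2×1000 + 1×100 + 5×10 + 2 = 2152 (decimal)
Compute 6603 + 2152 = 8755
Convert 8755 (decimal) → 8755 = 8×1000 + 7×100 + 55 → eight thousand seven hundred fifty-five (English words)
eight thousand seven hundred fifty-five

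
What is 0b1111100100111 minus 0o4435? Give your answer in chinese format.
Convert 0b1111100100111 (binary) → 4096 + 2048 + 1024 + 512 + 256 + 32 + 4 + 2 + 1 = 7975 (decimal)
Convert 0o4435 (octal) → 4×512 + 4×64 + 3×8 + 5 = 2333 (decimal)
Compute 7975 - 2333 = 5642
Convert 5642 (decimal) → 5642 = 5×1000 + 6×100 + 4×10 + 2 → 五千六百四十二 (Chinese numeral)
五千六百四十二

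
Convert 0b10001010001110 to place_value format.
Convert 0b10001010001110 (binary) → 8192 + 512 + 128 + 8 + 4 + 2 = 8846 (decimal)
Convert 8846 (decimal) → 8846 = 8×1000 + 8×100 + 4×10 + 6 → 8 thousands, 8 hundreds, 4 tens, 6 ones (place-value notation)
8 thousands, 8 hundreds, 4 tens, 6 ones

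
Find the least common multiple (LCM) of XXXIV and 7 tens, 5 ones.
Convert XXXIV (Roman numeral) → 10 + 10 + 10 + 4 = 34 (decimal)
Convert 7 tens, 5 ones (place-value notation) → 7×10 + 5 = 75 (decimal)
Compute lcm(34, 75) = 2550
2550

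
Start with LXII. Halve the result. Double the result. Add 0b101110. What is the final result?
Convert LXII (Roman numeral) → 50 + 10 + 1 + 1 = 62 (decimal)
Start: 62
62 ÷ 2 = 31
31 × 2 = 62
Convert 0b101110 (binary) → 32 + 8 + 4 + 2 = 46 (decimal)
62 + 46 = 108
108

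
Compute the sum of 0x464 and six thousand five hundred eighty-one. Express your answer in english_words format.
Convert 0x464 (hexadecimal) → 4×256 + 6×16 + 4 = 1124 (decimal)
Convert six thousand five hundred eighty-one (English words) → 6×1000 + 5×100 + 81 = 6581 (decimal)
Compute 1124 + 6581 = 7705
Convert 7705 (decimal) → 7705 = 7×1000 + 7×100 + 5 → seven thousand seven hundred five (English words)
seven thousand seven hundred five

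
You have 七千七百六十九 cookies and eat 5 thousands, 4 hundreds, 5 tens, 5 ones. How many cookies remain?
Convert 七千七百六十九 (Chinese numeral) → 7×1000 + 7×100 + 6×10 + 9 = 7769 (decimal)
Convert 5 thousands, 4 hundreds, 5 tens, 5 ones (place-value notation) → 5×1000 + 4×100 + 5×10 + 5 = 5455 (decimal)
Compute 7769 - 5455 = 2314
2314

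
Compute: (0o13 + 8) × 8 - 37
Convert 0o13 (octal) → 1×8 + 3 = 11 (decimal)
Expression in decimal: (11 + 8) × 8 - 37
Parentheses first: 11 + 8 = 19
Multiply: 19 × 8 = 152
Subtract: 152 - 37 = 115
115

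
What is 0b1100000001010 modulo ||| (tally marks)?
Convert 0b1100000001010 (binary) → 4096 + 2048 + 8 + 2 = 6154 (decimal)
Convert ||| (tally marks) → 3 (decimal)
Compute 6154 mod 3 = 1
1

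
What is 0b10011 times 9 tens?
Convert 0b10011 (binary) → 16 + 2 + 1 = 19 (decimal)
Convert 9 tens (place-value notation) → 9×10 = 90 (decimal)
Compute 19 × 90 = 1710
1710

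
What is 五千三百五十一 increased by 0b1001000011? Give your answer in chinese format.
Convert 五千三百五十一 (Chinese numeral) → 5×1000 + 3×100 + 5×10 + 1 = 5351 (decimal)
Convert 0b1001000011 (binary) → 512 + 64 + 2 + 1 = 579 (decimal)
Compute 5351 + 579 = 5930
Convert 5930 (decimal) → 5930 = 5×1000 + 9×100 + 3×10 → 五千九百三十 (Chinese numeral)
五千九百三十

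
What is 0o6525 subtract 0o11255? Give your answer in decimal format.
Convert 0o6525 (octal) → 6×512 + 5×64 + 2×8 + 5 = 3413 (decimal)
Convert 0o11255 (octal) → 1×4096 + 1×512 + 2×64 + 5×8 + 5 = 4781 (decimal)
Compute 3413 - 4781 = -1368
-1368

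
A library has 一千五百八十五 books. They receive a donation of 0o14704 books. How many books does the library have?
Convert 一千五百八十五 (Chinese numeral) → 1×1000 + 5×100 + 8×10 + 5 = 1585 (decimal)
Convert 0o14704 (octal) → 1×4096 + 4×512 + 7×64 + 4 = 6596 (decimal)
Compute 1585 + 6596 = 8181
8181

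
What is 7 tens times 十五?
Convert 7 tens (place-value notation) → 7×10 = 70 (decimal)
Convert 十五 (Chinese numeral) → 1×10 + 5 = 15 (decimal)
Compute 70 × 15 = 1050
1050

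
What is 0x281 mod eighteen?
Convert 0x281 (hexadecimal) → 2×256 + 8×16 + 1 = 641 (decimal)
Convert eighteen (English words) → 18 (decimal)
Compute 641 mod 18 = 11
11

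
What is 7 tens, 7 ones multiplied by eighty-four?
Convert 7 tens, 7 ones (place-value notation) → 7×10 + 7 = 77 (decimal)
Convert eighty-four (English words) → 84 (decimal)
Compute 77 × 84 = 6468
6468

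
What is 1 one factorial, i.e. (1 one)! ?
Convert 1 one (place-value notation) → 1 (decimal)
Compute 1! = 1
1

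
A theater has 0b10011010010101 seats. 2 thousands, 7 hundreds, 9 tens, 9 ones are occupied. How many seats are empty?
Convert 0b10011010010101 (binary) → 8192 + 1024 + 512 + 128 + 16 + 4 + 1 = 9877 (decimal)
Convert 2 thousands, 7 hundreds, 9 tens, 9 ones (place-value notation) → 2×1000 + 7×100 + 9×10 + 9 = 2799 (decimal)
Compute 9877 - 2799 = 7078
7078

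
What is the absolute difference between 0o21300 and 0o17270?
Convert 0o21300 (octal) → 2×4096 + 1×512 + 3×64 = 8896 (decimal)
Convert 0o17270 (octal) → 1×4096 + 7×512 + 2×64 + 7×8 = 7864 (decimal)
Compute |8896 - 7864| = 1032
1032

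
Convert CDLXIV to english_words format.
Convert CDLXIV (Roman numeral) → 400 + 50 + 10 + 4 = 464 (decimal)
Convert 464 (decimal) → 464 = 4×100 + 64 → four hundred sixty-four (English words)
four hundred sixty-four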